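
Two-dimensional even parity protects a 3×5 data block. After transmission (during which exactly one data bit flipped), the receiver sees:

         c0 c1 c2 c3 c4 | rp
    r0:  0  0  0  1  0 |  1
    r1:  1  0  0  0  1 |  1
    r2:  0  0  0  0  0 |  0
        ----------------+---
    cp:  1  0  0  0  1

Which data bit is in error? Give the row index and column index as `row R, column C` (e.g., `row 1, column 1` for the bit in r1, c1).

Recompute each row's even parity and compare to rp:
  r0: data parity 1, sent rp 1 → ok
  r1: data parity 0, sent rp 1 → mismatch
  r2: data parity 0, sent rp 0 → ok
Recompute each column's even parity and compare to cp:
  c0: data parity 1, sent cp 1 → ok
  c1: data parity 0, sent cp 0 → ok
  c2: data parity 0, sent cp 0 → ok
  c3: data parity 1, sent cp 0 → mismatch
  c4: data parity 1, sent cp 1 → ok
Exactly one row (r1) and one column (c3) fail → the flipped bit is at their intersection.

row 1, column 3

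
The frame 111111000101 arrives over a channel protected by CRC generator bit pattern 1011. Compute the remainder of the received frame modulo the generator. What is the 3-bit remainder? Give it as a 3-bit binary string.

010

Modulo-2 division of 111111000101 by 1011:
  pos 0: 1111 XOR 1011 = 0100
  pos 1: 1001 XOR 1011 = 0010
  pos 3: 1010 XOR 1011 = 0001
  pos 6: 1001 XOR 1011 = 0010
  pos 8: 1001 XOR 1011 = 0010
Remainder = 010 (nonzero — an error is detected).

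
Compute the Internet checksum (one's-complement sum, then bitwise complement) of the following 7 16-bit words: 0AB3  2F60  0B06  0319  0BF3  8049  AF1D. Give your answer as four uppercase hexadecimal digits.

7C73

One's-complement addition (fold any carry out of bit 15 back into bit 0):
  0x0AB3 + 0x2F60 = 0x03A13
  0x3A13 + 0x0B06 = 0x04519
  0x4519 + 0x0319 = 0x04832
  0x4832 + 0x0BF3 = 0x05425
  0x5425 + 0x8049 = 0x0D46E
  0xD46E + 0xAF1D = 0x1838B → wrap carry → 0x838C
One's-complement sum = 0x838C.
Checksum = ~0x838C & 0xFFFF = 0x7C73.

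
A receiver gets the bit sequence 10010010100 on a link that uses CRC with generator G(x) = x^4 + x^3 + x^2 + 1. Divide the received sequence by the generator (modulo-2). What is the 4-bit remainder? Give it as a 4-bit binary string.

0000

Modulo-2 division of 10010010100 by 11101:
  pos 0: 10010 XOR 11101 = 01111
  pos 1: 11110 XOR 11101 = 00011
  pos 4: 11101 XOR 11101 = 00000
Remainder = 0000 (zero — the frame passes the CRC check).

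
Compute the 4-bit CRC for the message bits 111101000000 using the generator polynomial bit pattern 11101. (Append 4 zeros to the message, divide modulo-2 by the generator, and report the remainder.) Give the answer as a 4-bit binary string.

Append 4 zeros: 1111010000000000. Divide by 11101 (XOR where the leading bit is 1):
  pos 0: 11110 XOR 11101 = 00011
  pos 3: 11100 XOR 11101 = 00001
  pos 7: 10000 XOR 11101 = 01101
  pos 8: 11010 XOR 11101 = 00111
  pos 10: 11100 XOR 11101 = 00001
Remainder (last 4 bits) = 0010. This is the CRC / FCS.

0010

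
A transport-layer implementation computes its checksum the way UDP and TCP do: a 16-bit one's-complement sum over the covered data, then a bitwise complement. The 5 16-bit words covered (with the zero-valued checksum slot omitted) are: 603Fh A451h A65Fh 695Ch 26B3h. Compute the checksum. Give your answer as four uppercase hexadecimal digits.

One's-complement addition (fold any carry out of bit 15 back into bit 0):
  0x603F + 0xA451 = 0x10490 → wrap carry → 0x0491
  0x0491 + 0xA65F = 0x0AAF0
  0xAAF0 + 0x695C = 0x1144C → wrap carry → 0x144D
  0x144D + 0x26B3 = 0x03B00
One's-complement sum = 0x3B00.
Checksum = ~0x3B00 & 0xFFFF = 0xC4FF.

C4FF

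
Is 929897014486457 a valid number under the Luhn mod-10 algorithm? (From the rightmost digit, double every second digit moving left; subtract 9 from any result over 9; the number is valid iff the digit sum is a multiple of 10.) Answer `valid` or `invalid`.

valid

From the right, keep odd positions and double even positions (subtract 9 from any doubled value over 9):
  doubled (positions 2,4,...): 1 3 8 2 5 7 4 → sum 30
  kept (positions 1,3,...): 7 4 8 4 0 9 9 9 → sum 50
Total = 80.
80 mod 10 = 0, so the number is valid.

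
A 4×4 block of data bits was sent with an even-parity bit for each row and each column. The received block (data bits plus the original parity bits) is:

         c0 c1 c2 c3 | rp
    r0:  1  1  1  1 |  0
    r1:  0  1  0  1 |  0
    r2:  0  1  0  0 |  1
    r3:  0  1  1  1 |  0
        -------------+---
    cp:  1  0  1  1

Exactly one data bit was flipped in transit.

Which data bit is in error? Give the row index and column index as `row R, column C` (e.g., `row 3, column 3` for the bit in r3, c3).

row 3, column 2

Recompute each row's even parity and compare to rp:
  r0: data parity 0, sent rp 0 → ok
  r1: data parity 0, sent rp 0 → ok
  r2: data parity 1, sent rp 1 → ok
  r3: data parity 1, sent rp 0 → mismatch
Recompute each column's even parity and compare to cp:
  c0: data parity 1, sent cp 1 → ok
  c1: data parity 0, sent cp 0 → ok
  c2: data parity 0, sent cp 1 → mismatch
  c3: data parity 1, sent cp 1 → ok
Exactly one row (r3) and one column (c2) fail → the flipped bit is at their intersection.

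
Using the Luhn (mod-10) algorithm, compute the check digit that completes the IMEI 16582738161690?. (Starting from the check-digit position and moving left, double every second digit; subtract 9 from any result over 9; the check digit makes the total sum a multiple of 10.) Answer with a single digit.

0

Partial digits right→left: 0 9 6 1 6 1 8 3 7 2 8 5 6 1
Double every second digit counting from the check-digit position (so the 1st, 3rd, 5th, ... of the partial from the right).
  doubled (with −9 where >9): 0 3 3 7 5 7 3 → sum 28
  kept as-is: 9 1 1 3 2 5 1 → sum 22
Total = 28 + 22 = 50.
Check digit = (10 − (50 mod 10)) mod 10 = 0.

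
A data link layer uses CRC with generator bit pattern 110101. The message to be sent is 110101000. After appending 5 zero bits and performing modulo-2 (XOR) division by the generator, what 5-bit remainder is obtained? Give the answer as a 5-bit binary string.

Append 5 zeros: 11010100000000. Divide by 110101 (XOR where the leading bit is 1):
  pos 0: 110101 XOR 110101 = 000000
Remainder (last 5 bits) = 00000. This is the CRC / FCS.

00000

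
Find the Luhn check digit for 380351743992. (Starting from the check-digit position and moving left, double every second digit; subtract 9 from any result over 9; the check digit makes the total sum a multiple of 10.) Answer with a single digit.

Partial digits right→left: 2 9 9 3 4 7 1 5 3 0 8 3
Double every second digit counting from the check-digit position (so the 1st, 3rd, 5th, ... of the partial from the right).
  doubled (with −9 where >9): 4 9 8 2 6 7 → sum 36
  kept as-is: 9 3 7 5 0 3 → sum 27
Total = 36 + 27 = 63.
Check digit = (10 − (63 mod 10)) mod 10 = 7.

7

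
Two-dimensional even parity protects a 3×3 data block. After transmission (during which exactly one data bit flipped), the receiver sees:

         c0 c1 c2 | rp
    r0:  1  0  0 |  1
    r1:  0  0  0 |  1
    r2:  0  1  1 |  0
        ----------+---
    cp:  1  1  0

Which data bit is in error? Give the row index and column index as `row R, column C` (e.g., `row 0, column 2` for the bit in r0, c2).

row 1, column 2

Recompute each row's even parity and compare to rp:
  r0: data parity 1, sent rp 1 → ok
  r1: data parity 0, sent rp 1 → mismatch
  r2: data parity 0, sent rp 0 → ok
Recompute each column's even parity and compare to cp:
  c0: data parity 1, sent cp 1 → ok
  c1: data parity 1, sent cp 1 → ok
  c2: data parity 1, sent cp 0 → mismatch
Exactly one row (r1) and one column (c2) fail → the flipped bit is at their intersection.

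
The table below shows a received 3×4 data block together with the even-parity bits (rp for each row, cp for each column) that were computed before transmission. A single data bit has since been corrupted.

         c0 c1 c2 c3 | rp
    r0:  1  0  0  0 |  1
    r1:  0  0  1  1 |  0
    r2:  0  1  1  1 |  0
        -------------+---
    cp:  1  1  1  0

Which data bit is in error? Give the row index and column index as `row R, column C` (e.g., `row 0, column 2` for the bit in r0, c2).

Recompute each row's even parity and compare to rp:
  r0: data parity 1, sent rp 1 → ok
  r1: data parity 0, sent rp 0 → ok
  r2: data parity 1, sent rp 0 → mismatch
Recompute each column's even parity and compare to cp:
  c0: data parity 1, sent cp 1 → ok
  c1: data parity 1, sent cp 1 → ok
  c2: data parity 0, sent cp 1 → mismatch
  c3: data parity 0, sent cp 0 → ok
Exactly one row (r2) and one column (c2) fail → the flipped bit is at their intersection.

row 2, column 2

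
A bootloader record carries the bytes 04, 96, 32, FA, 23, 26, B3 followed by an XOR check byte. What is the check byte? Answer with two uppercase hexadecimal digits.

XOR the bytes together:
  start with 0x04
  0x04 ⊕ 0x96 = 0x92
  0x92 ⊕ 0x32 = 0xA0
  0xA0 ⊕ 0xFA = 0x5A
  0x5A ⊕ 0x23 = 0x79
  0x79 ⊕ 0x26 = 0x5F
  0x5F ⊕ 0xB3 = 0xEC

EC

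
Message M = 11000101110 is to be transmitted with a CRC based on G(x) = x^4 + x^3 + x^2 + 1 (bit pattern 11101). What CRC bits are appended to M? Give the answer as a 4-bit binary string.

Append 4 zeros: 110001011100000. Divide by 11101 (XOR where the leading bit is 1):
  pos 0: 11000 XOR 11101 = 00101
  pos 2: 10110 XOR 11101 = 01011
  pos 3: 10111 XOR 11101 = 01010
  pos 4: 10101 XOR 11101 = 01000
  pos 5: 10001 XOR 11101 = 01100
  pos 6: 11000 XOR 11101 = 00101
  pos 8: 10100 XOR 11101 = 01001
  pos 9: 10010 XOR 11101 = 01111
  pos 10: 11110 XOR 11101 = 00011
Remainder (last 4 bits) = 0011. This is the CRC / FCS.

0011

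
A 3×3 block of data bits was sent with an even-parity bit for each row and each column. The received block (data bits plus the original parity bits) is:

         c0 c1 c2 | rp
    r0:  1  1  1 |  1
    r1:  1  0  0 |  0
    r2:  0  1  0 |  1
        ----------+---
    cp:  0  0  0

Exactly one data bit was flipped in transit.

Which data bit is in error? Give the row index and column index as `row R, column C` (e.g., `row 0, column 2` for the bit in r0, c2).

row 1, column 2

Recompute each row's even parity and compare to rp:
  r0: data parity 1, sent rp 1 → ok
  r1: data parity 1, sent rp 0 → mismatch
  r2: data parity 1, sent rp 1 → ok
Recompute each column's even parity and compare to cp:
  c0: data parity 0, sent cp 0 → ok
  c1: data parity 0, sent cp 0 → ok
  c2: data parity 1, sent cp 0 → mismatch
Exactly one row (r1) and one column (c2) fail → the flipped bit is at their intersection.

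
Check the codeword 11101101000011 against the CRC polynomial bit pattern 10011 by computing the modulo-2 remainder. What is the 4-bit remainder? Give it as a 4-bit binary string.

1100

Modulo-2 division of 11101101000011 by 10011:
  pos 0: 11101 XOR 10011 = 01110
  pos 1: 11101 XOR 10011 = 01110
  pos 2: 11100 XOR 10011 = 01111
  pos 3: 11111 XOR 10011 = 01100
  pos 4: 11000 XOR 10011 = 01011
  pos 5: 10110 XOR 10011 = 00101
  pos 7: 10100 XOR 10011 = 00111
  pos 9: 11111 XOR 10011 = 01100
Remainder = 1100 (nonzero — an error is detected).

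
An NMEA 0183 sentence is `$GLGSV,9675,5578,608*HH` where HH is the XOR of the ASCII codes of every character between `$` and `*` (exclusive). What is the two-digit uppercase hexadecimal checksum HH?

59

XOR the ASCII codes of the payload characters:
  'G' = 0x47 → acc = 0x47
  'L' = 0x4C → acc = 0x0B
  'G' = 0x47 → acc = 0x4C
  'S' = 0x53 → acc = 0x1F
  'V' = 0x56 → acc = 0x49
  ',' = 0x2C → acc = 0x65
  '9' = 0x39 → acc = 0x5C
  '6' = 0x36 → acc = 0x6A
  '7' = 0x37 → acc = 0x5D
  '5' = 0x35 → acc = 0x68
  ',' = 0x2C → acc = 0x44
  '5' = 0x35 → acc = 0x71
  '5' = 0x35 → acc = 0x44
  '7' = 0x37 → acc = 0x73
  '8' = 0x38 → acc = 0x4B
  ',' = 0x2C → acc = 0x67
  '6' = 0x36 → acc = 0x51
  '0' = 0x30 → acc = 0x61
  '8' = 0x38 → acc = 0x59
Checksum = 0x59.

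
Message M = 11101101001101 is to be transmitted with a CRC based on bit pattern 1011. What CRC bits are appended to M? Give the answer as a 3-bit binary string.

011

Append 3 zeros: 11101101001101000. Divide by 1011 (XOR where the leading bit is 1):
  pos 0: 1110 XOR 1011 = 0101
  pos 1: 1011 XOR 1011 = 0000
  pos 5: 1010 XOR 1011 = 0001
  pos 8: 1011 XOR 1011 = 0000
  pos 13: 1000 XOR 1011 = 0011
Remainder (last 3 bits) = 011. This is the CRC / FCS.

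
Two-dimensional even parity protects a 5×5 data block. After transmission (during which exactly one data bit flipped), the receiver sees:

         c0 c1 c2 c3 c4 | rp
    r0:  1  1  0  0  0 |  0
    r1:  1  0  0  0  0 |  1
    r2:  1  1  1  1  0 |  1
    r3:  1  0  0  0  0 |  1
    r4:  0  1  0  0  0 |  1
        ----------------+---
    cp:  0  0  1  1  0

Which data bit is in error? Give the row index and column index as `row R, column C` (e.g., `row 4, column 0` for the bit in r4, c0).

row 2, column 1

Recompute each row's even parity and compare to rp:
  r0: data parity 0, sent rp 0 → ok
  r1: data parity 1, sent rp 1 → ok
  r2: data parity 0, sent rp 1 → mismatch
  r3: data parity 1, sent rp 1 → ok
  r4: data parity 1, sent rp 1 → ok
Recompute each column's even parity and compare to cp:
  c0: data parity 0, sent cp 0 → ok
  c1: data parity 1, sent cp 0 → mismatch
  c2: data parity 1, sent cp 1 → ok
  c3: data parity 1, sent cp 1 → ok
  c4: data parity 0, sent cp 0 → ok
Exactly one row (r2) and one column (c1) fail → the flipped bit is at their intersection.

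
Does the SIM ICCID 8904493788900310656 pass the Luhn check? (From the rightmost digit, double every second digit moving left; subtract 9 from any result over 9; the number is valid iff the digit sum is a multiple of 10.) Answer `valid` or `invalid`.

valid

From the right, keep odd positions and double even positions (subtract 9 from any doubled value over 9):
  doubled (positions 2,4,...): 1 0 6 0 7 5 9 8 9 → sum 45
  kept (positions 1,3,...): 6 6 1 0 9 8 3 4 0 8 → sum 45
Total = 90.
90 mod 10 = 0, so the number is valid.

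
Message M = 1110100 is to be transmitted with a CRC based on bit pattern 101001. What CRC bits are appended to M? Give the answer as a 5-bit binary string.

Append 5 zeros: 111010000000. Divide by 101001 (XOR where the leading bit is 1):
  pos 0: 111010 XOR 101001 = 010011
  pos 1: 100110 XOR 101001 = 001111
  pos 3: 111100 XOR 101001 = 010101
  pos 4: 101010 XOR 101001 = 000011
Remainder (last 5 bits) = 01100. This is the CRC / FCS.

01100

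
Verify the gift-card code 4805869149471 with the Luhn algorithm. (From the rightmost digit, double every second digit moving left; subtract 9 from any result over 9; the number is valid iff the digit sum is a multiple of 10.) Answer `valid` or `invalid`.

invalid

From the right, keep odd positions and double even positions (subtract 9 from any doubled value over 9):
  doubled (positions 2,4,...): 5 9 2 3 1 7 → sum 27
  kept (positions 1,3,...): 1 4 4 9 8 0 4 → sum 30
Total = 57.
57 mod 10 = 7, so the number is invalid.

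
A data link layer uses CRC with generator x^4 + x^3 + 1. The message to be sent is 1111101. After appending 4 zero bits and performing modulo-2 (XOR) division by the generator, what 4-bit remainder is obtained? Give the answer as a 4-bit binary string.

Append 4 zeros: 11111010000. Divide by 11001 (XOR where the leading bit is 1):
  pos 0: 11111 XOR 11001 = 00110
  pos 2: 11001 XOR 11001 = 00000
Remainder (last 4 bits) = 0000. This is the CRC / FCS.

0000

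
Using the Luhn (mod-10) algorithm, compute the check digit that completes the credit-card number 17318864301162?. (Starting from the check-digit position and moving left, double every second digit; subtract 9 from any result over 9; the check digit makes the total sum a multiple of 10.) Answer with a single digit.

4

Partial digits right→left: 2 6 1 1 0 3 4 6 8 8 1 3 7 1
Double every second digit counting from the check-digit position (so the 1st, 3rd, 5th, ... of the partial from the right).
  doubled (with −9 where >9): 4 2 0 8 7 2 5 → sum 28
  kept as-is: 6 1 3 6 8 3 1 → sum 28
Total = 28 + 28 = 56.
Check digit = (10 − (56 mod 10)) mod 10 = 4.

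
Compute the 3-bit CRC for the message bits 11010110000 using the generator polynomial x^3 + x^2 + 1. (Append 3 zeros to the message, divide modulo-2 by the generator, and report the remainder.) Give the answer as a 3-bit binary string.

011

Append 3 zeros: 11010110000000. Divide by 1101 (XOR where the leading bit is 1):
  pos 0: 1101 XOR 1101 = 0000
  pos 5: 1100 XOR 1101 = 0001
  pos 8: 1000 XOR 1101 = 0101
  pos 9: 1010 XOR 1101 = 0111
  pos 10: 1110 XOR 1101 = 0011
Remainder (last 3 bits) = 011. This is the CRC / FCS.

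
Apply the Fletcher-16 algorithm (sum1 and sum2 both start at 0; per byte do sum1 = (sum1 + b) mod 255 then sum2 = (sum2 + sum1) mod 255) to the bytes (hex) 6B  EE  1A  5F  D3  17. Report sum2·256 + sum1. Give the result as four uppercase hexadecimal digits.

Running sums (mod 255):
  after byte 0 (6B): sum1=107, sum2=107
  after byte 1 (EE): sum1=90, sum2=197
  after byte 2 (1A): sum1=116, sum2=58
  after byte 3 (5F): sum1=211, sum2=14
  after byte 4 (D3): sum1=167, sum2=181
  after byte 5 (17): sum1=190, sum2=116
Checksum = sum2·256 + sum1 = 116·256 + 190 = 29886 = 0x74BE.

74BE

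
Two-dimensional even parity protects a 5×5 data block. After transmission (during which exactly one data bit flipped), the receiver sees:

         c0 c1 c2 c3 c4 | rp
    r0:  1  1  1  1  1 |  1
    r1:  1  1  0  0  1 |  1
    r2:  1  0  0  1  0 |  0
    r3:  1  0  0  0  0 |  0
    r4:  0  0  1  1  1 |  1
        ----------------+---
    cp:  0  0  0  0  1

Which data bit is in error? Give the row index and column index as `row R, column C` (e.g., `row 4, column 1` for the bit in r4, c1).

Recompute each row's even parity and compare to rp:
  r0: data parity 1, sent rp 1 → ok
  r1: data parity 1, sent rp 1 → ok
  r2: data parity 0, sent rp 0 → ok
  r3: data parity 1, sent rp 0 → mismatch
  r4: data parity 1, sent rp 1 → ok
Recompute each column's even parity and compare to cp:
  c0: data parity 0, sent cp 0 → ok
  c1: data parity 0, sent cp 0 → ok
  c2: data parity 0, sent cp 0 → ok
  c3: data parity 1, sent cp 0 → mismatch
  c4: data parity 1, sent cp 1 → ok
Exactly one row (r3) and one column (c3) fail → the flipped bit is at their intersection.

row 3, column 3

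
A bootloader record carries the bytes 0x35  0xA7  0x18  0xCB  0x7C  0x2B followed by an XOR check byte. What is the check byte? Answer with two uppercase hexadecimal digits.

XOR the bytes together:
  start with 0x35
  0x35 ⊕ 0xA7 = 0x92
  0x92 ⊕ 0x18 = 0x8A
  0x8A ⊕ 0xCB = 0x41
  0x41 ⊕ 0x7C = 0x3D
  0x3D ⊕ 0x2B = 0x16

16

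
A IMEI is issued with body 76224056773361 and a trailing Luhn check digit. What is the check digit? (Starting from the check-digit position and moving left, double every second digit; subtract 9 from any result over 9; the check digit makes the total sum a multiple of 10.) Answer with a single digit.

Partial digits right→left: 1 6 3 3 7 7 6 5 0 4 2 2 6 7
Double every second digit counting from the check-digit position (so the 1st, 3rd, 5th, ... of the partial from the right).
  doubled (with −9 where >9): 2 6 5 3 0 4 3 → sum 23
  kept as-is: 6 3 7 5 4 2 7 → sum 34
Total = 23 + 34 = 57.
Check digit = (10 − (57 mod 10)) mod 10 = 3.

3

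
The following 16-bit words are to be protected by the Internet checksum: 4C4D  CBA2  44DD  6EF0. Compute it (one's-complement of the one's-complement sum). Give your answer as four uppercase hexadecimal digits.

3442

One's-complement addition (fold any carry out of bit 15 back into bit 0):
  0x4C4D + 0xCBA2 = 0x117EF → wrap carry → 0x17F0
  0x17F0 + 0x44DD = 0x05CCD
  0x5CCD + 0x6EF0 = 0x0CBBD
One's-complement sum = 0xCBBD.
Checksum = ~0xCBBD & 0xFFFF = 0x3442.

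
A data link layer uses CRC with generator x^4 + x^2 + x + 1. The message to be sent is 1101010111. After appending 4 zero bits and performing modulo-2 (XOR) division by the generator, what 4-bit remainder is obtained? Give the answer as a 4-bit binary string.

Append 4 zeros: 11010101110000. Divide by 10111 (XOR where the leading bit is 1):
  pos 0: 11010 XOR 10111 = 01101
  pos 1: 11011 XOR 10111 = 01100
  pos 2: 11000 XOR 10111 = 01111
  pos 3: 11111 XOR 10111 = 01000
  pos 4: 10001 XOR 10111 = 00110
  pos 6: 11010 XOR 10111 = 01101
  pos 7: 11010 XOR 10111 = 01101
  pos 8: 11010 XOR 10111 = 01101
  pos 9: 11010 XOR 10111 = 01101
Remainder (last 4 bits) = 1101. This is the CRC / FCS.

1101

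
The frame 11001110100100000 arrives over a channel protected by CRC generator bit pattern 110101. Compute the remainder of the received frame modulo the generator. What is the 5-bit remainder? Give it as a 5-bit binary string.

Modulo-2 division of 11001110100100000 by 110101:
  pos 0: 110011 XOR 110101 = 000110
  pos 3: 110101 XOR 110101 = 000000
  pos 11: 100000 XOR 110101 = 010101
Remainder = 10101 (nonzero — an error is detected).

10101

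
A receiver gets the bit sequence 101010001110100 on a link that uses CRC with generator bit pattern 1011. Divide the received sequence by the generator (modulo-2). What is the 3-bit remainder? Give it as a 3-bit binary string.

Modulo-2 division of 101010001110100 by 1011:
  pos 0: 1010 XOR 1011 = 0001
  pos 3: 1100 XOR 1011 = 0111
  pos 4: 1110 XOR 1011 = 0101
  pos 5: 1011 XOR 1011 = 0000
  pos 9: 1101 XOR 1011 = 0110
  pos 10: 1100 XOR 1011 = 0111
  pos 11: 1110 XOR 1011 = 0101
Remainder = 101 (nonzero — an error is detected).

101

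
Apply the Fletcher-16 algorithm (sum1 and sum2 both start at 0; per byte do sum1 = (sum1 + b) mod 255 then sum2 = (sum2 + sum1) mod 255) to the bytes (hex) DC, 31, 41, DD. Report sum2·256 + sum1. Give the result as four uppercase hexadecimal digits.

Running sums (mod 255):
  after byte 0 (DC): sum1=220, sum2=220
  after byte 1 (31): sum1=14, sum2=234
  after byte 2 (41): sum1=79, sum2=58
  after byte 3 (DD): sum1=45, sum2=103
Checksum = sum2·256 + sum1 = 103·256 + 45 = 26413 = 0x672D.

672D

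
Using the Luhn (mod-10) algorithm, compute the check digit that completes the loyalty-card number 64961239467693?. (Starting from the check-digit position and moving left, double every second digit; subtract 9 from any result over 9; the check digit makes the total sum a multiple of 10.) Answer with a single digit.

Partial digits right→left: 3 9 6 7 6 4 9 3 2 1 6 9 4 6
Double every second digit counting from the check-digit position (so the 1st, 3rd, 5th, ... of the partial from the right).
  doubled (with −9 where >9): 6 3 3 9 4 3 8 → sum 36
  kept as-is: 9 7 4 3 1 9 6 → sum 39
Total = 36 + 39 = 75.
Check digit = (10 − (75 mod 10)) mod 10 = 5.

5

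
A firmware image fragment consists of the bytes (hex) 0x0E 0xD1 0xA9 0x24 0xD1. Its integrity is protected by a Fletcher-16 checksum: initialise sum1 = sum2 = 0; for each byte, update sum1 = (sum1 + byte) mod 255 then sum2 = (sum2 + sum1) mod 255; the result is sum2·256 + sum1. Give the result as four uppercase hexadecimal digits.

A47F

Running sums (mod 255):
  after byte 0 (0x0E): sum1=14, sum2=14
  after byte 1 (0xD1): sum1=223, sum2=237
  after byte 2 (0xA9): sum1=137, sum2=119
  after byte 3 (0x24): sum1=173, sum2=37
  after byte 4 (0xD1): sum1=127, sum2=164
Checksum = sum2·256 + sum1 = 164·256 + 127 = 42111 = 0xA47F.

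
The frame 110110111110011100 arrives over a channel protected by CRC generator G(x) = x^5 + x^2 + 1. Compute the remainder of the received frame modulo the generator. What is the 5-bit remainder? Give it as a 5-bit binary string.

Modulo-2 division of 110110111110011100 by 100101:
  pos 0: 110110 XOR 100101 = 010011
  pos 1: 100111 XOR 100101 = 000010
  pos 5: 101111 XOR 100101 = 001010
  pos 7: 101000 XOR 100101 = 001101
  pos 9: 110111 XOR 100101 = 010010
  pos 10: 100101 XOR 100101 = 000000
Remainder = 00000 (zero — the frame passes the CRC check).

00000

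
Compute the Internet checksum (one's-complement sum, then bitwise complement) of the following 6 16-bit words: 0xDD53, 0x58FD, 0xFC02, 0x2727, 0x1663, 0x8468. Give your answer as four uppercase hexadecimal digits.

0BB9

One's-complement addition (fold any carry out of bit 15 back into bit 0):
  0xDD53 + 0x58FD = 0x13650 → wrap carry → 0x3651
  0x3651 + 0xFC02 = 0x13253 → wrap carry → 0x3254
  0x3254 + 0x2727 = 0x0597B
  0x597B + 0x1663 = 0x06FDE
  0x6FDE + 0x8468 = 0x0F446
One's-complement sum = 0xF446.
Checksum = ~0xF446 & 0xFFFF = 0x0BB9.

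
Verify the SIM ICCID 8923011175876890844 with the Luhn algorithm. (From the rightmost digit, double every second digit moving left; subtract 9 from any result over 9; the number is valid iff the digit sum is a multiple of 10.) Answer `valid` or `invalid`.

invalid

From the right, keep odd positions and double even positions (subtract 9 from any doubled value over 9):
  doubled (positions 2,4,...): 8 0 7 5 1 2 2 6 9 → sum 40
  kept (positions 1,3,...): 4 8 9 6 8 7 1 0 2 8 → sum 53
Total = 93.
93 mod 10 = 3, so the number is invalid.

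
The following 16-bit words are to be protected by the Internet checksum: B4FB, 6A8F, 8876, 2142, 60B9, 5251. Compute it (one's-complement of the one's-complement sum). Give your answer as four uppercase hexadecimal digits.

83B1

One's-complement addition (fold any carry out of bit 15 back into bit 0):
  0xB4FB + 0x6A8F = 0x11F8A → wrap carry → 0x1F8B
  0x1F8B + 0x8876 = 0x0A801
  0xA801 + 0x2142 = 0x0C943
  0xC943 + 0x60B9 = 0x129FC → wrap carry → 0x29FD
  0x29FD + 0x5251 = 0x07C4E
One's-complement sum = 0x7C4E.
Checksum = ~0x7C4E & 0xFFFF = 0x83B1.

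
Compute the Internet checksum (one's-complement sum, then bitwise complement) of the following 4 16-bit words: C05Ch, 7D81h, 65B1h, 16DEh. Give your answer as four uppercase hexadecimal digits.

One's-complement addition (fold any carry out of bit 15 back into bit 0):
  0xC05C + 0x7D81 = 0x13DDD → wrap carry → 0x3DDE
  0x3DDE + 0x65B1 = 0x0A38F
  0xA38F + 0x16DE = 0x0BA6D
One's-complement sum = 0xBA6D.
Checksum = ~0xBA6D & 0xFFFF = 0x4592.

4592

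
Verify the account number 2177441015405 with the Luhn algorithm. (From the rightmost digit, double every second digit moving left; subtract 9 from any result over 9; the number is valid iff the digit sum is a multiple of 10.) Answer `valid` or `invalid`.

valid

From the right, keep odd positions and double even positions (subtract 9 from any doubled value over 9):
  doubled (positions 2,4,...): 0 1 0 8 5 2 → sum 16
  kept (positions 1,3,...): 5 4 1 1 4 7 2 → sum 24
Total = 40.
40 mod 10 = 0, so the number is valid.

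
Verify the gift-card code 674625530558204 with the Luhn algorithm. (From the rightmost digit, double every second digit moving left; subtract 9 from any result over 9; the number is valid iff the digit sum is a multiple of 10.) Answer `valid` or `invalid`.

invalid

From the right, keep odd positions and double even positions (subtract 9 from any doubled value over 9):
  doubled (positions 2,4,...): 0 7 1 6 1 3 5 → sum 23
  kept (positions 1,3,...): 4 2 5 0 5 2 4 6 → sum 28
Total = 51.
51 mod 10 = 1, so the number is invalid.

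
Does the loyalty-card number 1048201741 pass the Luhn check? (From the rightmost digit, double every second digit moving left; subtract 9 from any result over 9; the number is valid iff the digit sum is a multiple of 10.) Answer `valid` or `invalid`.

valid

From the right, keep odd positions and double even positions (subtract 9 from any doubled value over 9):
  doubled (positions 2,4,...): 8 2 4 8 2 → sum 24
  kept (positions 1,3,...): 1 7 0 8 0 → sum 16
Total = 40.
40 mod 10 = 0, so the number is valid.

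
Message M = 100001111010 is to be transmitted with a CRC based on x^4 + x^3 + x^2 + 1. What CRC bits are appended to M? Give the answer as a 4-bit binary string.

Append 4 zeros: 1000011110100000. Divide by 11101 (XOR where the leading bit is 1):
  pos 0: 10000 XOR 11101 = 01101
  pos 1: 11011 XOR 11101 = 00110
  pos 3: 11011 XOR 11101 = 00110
  pos 5: 11010 XOR 11101 = 00111
  pos 7: 11110 XOR 11101 = 00011
  pos 10: 11000 XOR 11101 = 00101
Remainder (last 4 bits) = 1010. This is the CRC / FCS.

1010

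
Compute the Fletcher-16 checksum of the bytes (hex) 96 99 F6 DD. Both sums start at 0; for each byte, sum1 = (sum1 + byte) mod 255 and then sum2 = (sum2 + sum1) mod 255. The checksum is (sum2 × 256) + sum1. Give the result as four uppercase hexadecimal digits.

Running sums (mod 255):
  after byte 0 (96): sum1=150, sum2=150
  after byte 1 (99): sum1=48, sum2=198
  after byte 2 (F6): sum1=39, sum2=237
  after byte 3 (DD): sum1=5, sum2=242
Checksum = sum2·256 + sum1 = 242·256 + 5 = 61957 = 0xF205.

F205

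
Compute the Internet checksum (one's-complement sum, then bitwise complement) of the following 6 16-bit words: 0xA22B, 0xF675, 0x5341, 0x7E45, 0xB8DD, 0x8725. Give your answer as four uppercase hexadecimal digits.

55D4

One's-complement addition (fold any carry out of bit 15 back into bit 0):
  0xA22B + 0xF675 = 0x198A0 → wrap carry → 0x98A1
  0x98A1 + 0x5341 = 0x0EBE2
  0xEBE2 + 0x7E45 = 0x16A27 → wrap carry → 0x6A28
  0x6A28 + 0xB8DD = 0x12305 → wrap carry → 0x2306
  0x2306 + 0x8725 = 0x0AA2B
One's-complement sum = 0xAA2B.
Checksum = ~0xAA2B & 0xFFFF = 0x55D4.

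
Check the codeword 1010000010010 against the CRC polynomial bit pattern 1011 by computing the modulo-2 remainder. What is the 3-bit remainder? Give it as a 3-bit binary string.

Modulo-2 division of 1010000010010 by 1011:
  pos 0: 1010 XOR 1011 = 0001
  pos 3: 1000 XOR 1011 = 0011
  pos 5: 1101 XOR 1011 = 0110
  pos 6: 1100 XOR 1011 = 0111
  pos 7: 1110 XOR 1011 = 0101
  pos 8: 1011 XOR 1011 = 0000
Remainder = 000 (zero — the frame passes the CRC check).

000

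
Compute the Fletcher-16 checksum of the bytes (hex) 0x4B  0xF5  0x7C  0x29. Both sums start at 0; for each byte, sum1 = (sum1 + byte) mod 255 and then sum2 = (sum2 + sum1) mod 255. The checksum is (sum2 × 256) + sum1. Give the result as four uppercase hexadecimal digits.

Running sums (mod 255):
  after byte 0 (0x4B): sum1=75, sum2=75
  after byte 1 (0xF5): sum1=65, sum2=140
  after byte 2 (0x7C): sum1=189, sum2=74
  after byte 3 (0x29): sum1=230, sum2=49
Checksum = sum2·256 + sum1 = 49·256 + 230 = 12774 = 0x31E6.

31E6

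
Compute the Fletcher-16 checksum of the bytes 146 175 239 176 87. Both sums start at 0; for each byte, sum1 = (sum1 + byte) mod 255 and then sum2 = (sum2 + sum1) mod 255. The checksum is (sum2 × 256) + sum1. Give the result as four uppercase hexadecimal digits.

243A

Running sums (mod 255):
  after byte 0 (146): sum1=146, sum2=146
  after byte 1 (175): sum1=66, sum2=212
  after byte 2 (239): sum1=50, sum2=7
  after byte 3 (176): sum1=226, sum2=233
  after byte 4 (87): sum1=58, sum2=36
Checksum = sum2·256 + sum1 = 36·256 + 58 = 9274 = 0x243A.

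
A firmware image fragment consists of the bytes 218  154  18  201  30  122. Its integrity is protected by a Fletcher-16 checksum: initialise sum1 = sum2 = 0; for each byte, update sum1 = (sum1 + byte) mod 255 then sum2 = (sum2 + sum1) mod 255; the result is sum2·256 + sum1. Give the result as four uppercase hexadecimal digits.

Running sums (mod 255):
  after byte 0 (218): sum1=218, sum2=218
  after byte 1 (154): sum1=117, sum2=80
  after byte 2 (18): sum1=135, sum2=215
  after byte 3 (201): sum1=81, sum2=41
  after byte 4 (30): sum1=111, sum2=152
  after byte 5 (122): sum1=233, sum2=130
Checksum = sum2·256 + sum1 = 130·256 + 233 = 33513 = 0x82E9.

82E9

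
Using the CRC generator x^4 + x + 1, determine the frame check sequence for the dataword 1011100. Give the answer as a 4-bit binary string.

Append 4 zeros: 10111000000. Divide by 10011 (XOR where the leading bit is 1):
  pos 0: 10111 XOR 10011 = 00100
  pos 2: 10000 XOR 10011 = 00011
  pos 5: 11000 XOR 10011 = 01011
  pos 6: 10110 XOR 10011 = 00101
Remainder (last 4 bits) = 0101. This is the CRC / FCS.

0101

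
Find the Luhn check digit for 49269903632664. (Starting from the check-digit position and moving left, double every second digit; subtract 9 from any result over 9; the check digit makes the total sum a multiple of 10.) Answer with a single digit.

Partial digits right→left: 4 6 6 2 3 6 3 0 9 9 6 2 9 4
Double every second digit counting from the check-digit position (so the 1st, 3rd, 5th, ... of the partial from the right).
  doubled (with −9 where >9): 8 3 6 6 9 3 9 → sum 44
  kept as-is: 6 2 6 0 9 2 4 → sum 29
Total = 44 + 29 = 73.
Check digit = (10 − (73 mod 10)) mod 10 = 7.

7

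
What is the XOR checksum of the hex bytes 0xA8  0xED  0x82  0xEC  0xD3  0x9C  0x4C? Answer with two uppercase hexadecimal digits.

XOR the bytes together:
  start with 0xA8
  0xA8 ⊕ 0xED = 0x45
  0x45 ⊕ 0x82 = 0xC7
  0xC7 ⊕ 0xEC = 0x2B
  0x2B ⊕ 0xD3 = 0xF8
  0xF8 ⊕ 0x9C = 0x64
  0x64 ⊕ 0x4C = 0x28

28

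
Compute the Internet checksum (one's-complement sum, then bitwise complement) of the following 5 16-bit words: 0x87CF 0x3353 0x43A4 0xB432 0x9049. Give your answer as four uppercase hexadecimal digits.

BCBC

One's-complement addition (fold any carry out of bit 15 back into bit 0):
  0x87CF + 0x3353 = 0x0BB22
  0xBB22 + 0x43A4 = 0x0FEC6
  0xFEC6 + 0xB432 = 0x1B2F8 → wrap carry → 0xB2F9
  0xB2F9 + 0x9049 = 0x14342 → wrap carry → 0x4343
One's-complement sum = 0x4343.
Checksum = ~0x4343 & 0xFFFF = 0xBCBC.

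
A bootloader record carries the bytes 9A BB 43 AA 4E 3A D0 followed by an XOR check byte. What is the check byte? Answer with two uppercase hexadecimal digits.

XOR the bytes together:
  start with 0x9A
  0x9A ⊕ 0xBB = 0x21
  0x21 ⊕ 0x43 = 0x62
  0x62 ⊕ 0xAA = 0xC8
  0xC8 ⊕ 0x4E = 0x86
  0x86 ⊕ 0x3A = 0xBC
  0xBC ⊕ 0xD0 = 0x6C

6C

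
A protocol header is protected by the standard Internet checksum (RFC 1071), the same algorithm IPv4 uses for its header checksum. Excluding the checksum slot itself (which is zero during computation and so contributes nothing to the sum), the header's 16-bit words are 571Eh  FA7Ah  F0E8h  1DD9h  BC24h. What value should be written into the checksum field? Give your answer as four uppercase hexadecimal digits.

E37F

One's-complement addition (fold any carry out of bit 15 back into bit 0):
  0x571E + 0xFA7A = 0x15198 → wrap carry → 0x5199
  0x5199 + 0xF0E8 = 0x14281 → wrap carry → 0x4282
  0x4282 + 0x1DD9 = 0x0605B
  0x605B + 0xBC24 = 0x11C7F → wrap carry → 0x1C80
One's-complement sum = 0x1C80.
Checksum = ~0x1C80 & 0xFFFF = 0xE37F.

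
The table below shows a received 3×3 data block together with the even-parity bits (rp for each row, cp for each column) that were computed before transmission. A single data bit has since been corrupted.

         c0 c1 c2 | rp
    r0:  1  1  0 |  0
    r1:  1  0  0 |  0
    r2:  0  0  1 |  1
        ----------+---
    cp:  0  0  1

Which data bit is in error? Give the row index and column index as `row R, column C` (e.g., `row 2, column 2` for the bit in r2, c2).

Recompute each row's even parity and compare to rp:
  r0: data parity 0, sent rp 0 → ok
  r1: data parity 1, sent rp 0 → mismatch
  r2: data parity 1, sent rp 1 → ok
Recompute each column's even parity and compare to cp:
  c0: data parity 0, sent cp 0 → ok
  c1: data parity 1, sent cp 0 → mismatch
  c2: data parity 1, sent cp 1 → ok
Exactly one row (r1) and one column (c1) fail → the flipped bit is at their intersection.

row 1, column 1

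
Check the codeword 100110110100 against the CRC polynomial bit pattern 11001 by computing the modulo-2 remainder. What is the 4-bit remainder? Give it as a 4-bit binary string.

0010

Modulo-2 division of 100110110100 by 11001:
  pos 0: 10011 XOR 11001 = 01010
  pos 1: 10100 XOR 11001 = 01101
  pos 2: 11011 XOR 11001 = 00010
  pos 5: 10101 XOR 11001 = 01100
  pos 6: 11000 XOR 11001 = 00001
Remainder = 0010 (nonzero — an error is detected).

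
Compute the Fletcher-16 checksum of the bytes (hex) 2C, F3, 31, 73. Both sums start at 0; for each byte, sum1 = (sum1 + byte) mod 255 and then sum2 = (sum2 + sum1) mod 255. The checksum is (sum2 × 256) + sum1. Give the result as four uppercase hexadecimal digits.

62C4

Running sums (mod 255):
  after byte 0 (2C): sum1=44, sum2=44
  after byte 1 (F3): sum1=32, sum2=76
  after byte 2 (31): sum1=81, sum2=157
  after byte 3 (73): sum1=196, sum2=98
Checksum = sum2·256 + sum1 = 98·256 + 196 = 25284 = 0x62C4.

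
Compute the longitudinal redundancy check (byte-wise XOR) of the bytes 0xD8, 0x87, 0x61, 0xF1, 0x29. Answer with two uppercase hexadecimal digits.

E6

XOR the bytes together:
  start with 0xD8
  0xD8 ⊕ 0x87 = 0x5F
  0x5F ⊕ 0x61 = 0x3E
  0x3E ⊕ 0xF1 = 0xCF
  0xCF ⊕ 0x29 = 0xE6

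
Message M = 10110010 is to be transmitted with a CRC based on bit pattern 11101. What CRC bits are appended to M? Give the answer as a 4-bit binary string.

1100

Append 4 zeros: 101100100000. Divide by 11101 (XOR where the leading bit is 1):
  pos 0: 10110 XOR 11101 = 01011
  pos 1: 10110 XOR 11101 = 01011
  pos 2: 10111 XOR 11101 = 01010
  pos 3: 10100 XOR 11101 = 01001
  pos 4: 10010 XOR 11101 = 01111
  pos 5: 11110 XOR 11101 = 00011
Remainder (last 4 bits) = 1100. This is the CRC / FCS.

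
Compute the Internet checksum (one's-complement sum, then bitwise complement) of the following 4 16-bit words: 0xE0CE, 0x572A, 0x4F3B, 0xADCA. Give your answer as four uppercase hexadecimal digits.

CB00

One's-complement addition (fold any carry out of bit 15 back into bit 0):
  0xE0CE + 0x572A = 0x137F8 → wrap carry → 0x37F9
  0x37F9 + 0x4F3B = 0x08734
  0x8734 + 0xADCA = 0x134FE → wrap carry → 0x34FF
One's-complement sum = 0x34FF.
Checksum = ~0x34FF & 0xFFFF = 0xCB00.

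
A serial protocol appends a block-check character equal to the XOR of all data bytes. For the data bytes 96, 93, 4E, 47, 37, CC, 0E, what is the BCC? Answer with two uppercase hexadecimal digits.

XOR the bytes together:
  start with 0x96
  0x96 ⊕ 0x93 = 0x05
  0x05 ⊕ 0x4E = 0x4B
  0x4B ⊕ 0x47 = 0x0C
  0x0C ⊕ 0x37 = 0x3B
  0x3B ⊕ 0xCC = 0xF7
  0xF7 ⊕ 0x0E = 0xF9

F9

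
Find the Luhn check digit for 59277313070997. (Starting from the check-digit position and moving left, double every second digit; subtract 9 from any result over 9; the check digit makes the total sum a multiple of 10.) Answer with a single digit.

Partial digits right→left: 7 9 9 0 7 0 3 1 3 7 7 2 9 5
Double every second digit counting from the check-digit position (so the 1st, 3rd, 5th, ... of the partial from the right).
  doubled (with −9 where >9): 5 9 5 6 6 5 9 → sum 45
  kept as-is: 9 0 0 1 7 2 5 → sum 24
Total = 45 + 24 = 69.
Check digit = (10 − (69 mod 10)) mod 10 = 1.

1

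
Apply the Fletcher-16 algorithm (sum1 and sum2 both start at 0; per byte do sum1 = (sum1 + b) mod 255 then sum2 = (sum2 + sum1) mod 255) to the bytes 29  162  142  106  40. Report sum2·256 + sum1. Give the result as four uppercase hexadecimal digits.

C4E0

Running sums (mod 255):
  after byte 0 (29): sum1=29, sum2=29
  after byte 1 (162): sum1=191, sum2=220
  after byte 2 (142): sum1=78, sum2=43
  after byte 3 (106): sum1=184, sum2=227
  after byte 4 (40): sum1=224, sum2=196
Checksum = sum2·256 + sum1 = 196·256 + 224 = 50400 = 0xC4E0.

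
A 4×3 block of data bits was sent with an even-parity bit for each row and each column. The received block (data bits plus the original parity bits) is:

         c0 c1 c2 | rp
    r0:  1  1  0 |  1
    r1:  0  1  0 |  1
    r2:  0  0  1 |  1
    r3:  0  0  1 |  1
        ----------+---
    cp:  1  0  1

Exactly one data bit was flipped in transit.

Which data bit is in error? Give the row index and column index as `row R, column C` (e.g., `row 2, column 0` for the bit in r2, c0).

row 0, column 2

Recompute each row's even parity and compare to rp:
  r0: data parity 0, sent rp 1 → mismatch
  r1: data parity 1, sent rp 1 → ok
  r2: data parity 1, sent rp 1 → ok
  r3: data parity 1, sent rp 1 → ok
Recompute each column's even parity and compare to cp:
  c0: data parity 1, sent cp 1 → ok
  c1: data parity 0, sent cp 0 → ok
  c2: data parity 0, sent cp 1 → mismatch
Exactly one row (r0) and one column (c2) fail → the flipped bit is at their intersection.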